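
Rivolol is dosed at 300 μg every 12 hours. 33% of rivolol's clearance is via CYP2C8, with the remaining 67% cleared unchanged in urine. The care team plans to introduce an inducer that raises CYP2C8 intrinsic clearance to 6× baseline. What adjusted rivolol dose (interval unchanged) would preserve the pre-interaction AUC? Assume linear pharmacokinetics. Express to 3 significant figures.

The CYP2C8 pathway (33% of clearance) rises to 6× activity: 0.33 × 6 = 1.98.
Non-CYP routes (67%) are unchanged.
New clearance relative to baseline: 1.98 + 0.67 = 2.65.
Css,avg = (dose rate)/CL, so holding Css fixed requires dose ∝ CL: 300 × 2.65 = 795 μg.

795 μg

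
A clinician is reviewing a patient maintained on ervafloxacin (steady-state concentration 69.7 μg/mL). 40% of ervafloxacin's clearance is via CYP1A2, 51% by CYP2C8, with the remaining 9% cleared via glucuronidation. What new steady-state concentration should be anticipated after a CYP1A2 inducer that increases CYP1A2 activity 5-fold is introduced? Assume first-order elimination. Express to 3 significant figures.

CYP1A2: 0.4 × 5 = 2
CYP2C8: 0.51 (unchanged)
Other: 0.09 (unchanged)
CL_new/CL_old = 2 + 0.51 + 0.09 = 2.6.
Steady-state concentration ∝ 1/CL, so new value = 69.7 / 2.6 = 26.8 μg/mL.

26.8 μg/mL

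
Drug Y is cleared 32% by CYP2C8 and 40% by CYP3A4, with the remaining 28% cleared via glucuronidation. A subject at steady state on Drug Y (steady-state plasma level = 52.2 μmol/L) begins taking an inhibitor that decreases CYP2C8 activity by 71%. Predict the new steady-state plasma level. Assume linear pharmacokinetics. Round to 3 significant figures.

67.5 μmol/L

CYP2C8: 0.32 × 0.29 = 0.0928
CYP3A4: 0.4 (unchanged)
Other: 0.28 (unchanged)
Relative clearance = 0.0928 + 0.4 + 0.28 = 0.7728.
Steady-state plasma level ∝ 1/CL, so new value = 52.2 / 0.7728 = 67.5 μmol/L.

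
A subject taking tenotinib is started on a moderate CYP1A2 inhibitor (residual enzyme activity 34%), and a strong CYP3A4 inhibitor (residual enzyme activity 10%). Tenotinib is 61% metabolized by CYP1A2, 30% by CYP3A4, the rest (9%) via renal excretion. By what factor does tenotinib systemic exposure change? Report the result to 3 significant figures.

The CYP1A2 pathway (61% of clearance) is reduced to 0.34× activity: 0.61 × 0.34 = 0.2074.
The CYP3A4 pathway (30% of clearance) drops to 0.1× activity: 0.3 × 0.1 = 0.03.
Non-CYP routes (9%) are unchanged.
New clearance relative to baseline: 0.2074 + 0.03 + 0.09 = 0.3274.
Because systemic exposure varies inversely with clearance, the combined effect is 1 / 0.3274 = 3.05.

3.05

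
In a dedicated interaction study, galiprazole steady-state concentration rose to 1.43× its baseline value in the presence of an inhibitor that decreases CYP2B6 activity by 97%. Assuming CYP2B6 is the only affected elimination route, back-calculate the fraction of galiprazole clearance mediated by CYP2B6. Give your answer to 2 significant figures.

0.31

CL'/CL = 1 / 1.43 = 0.6993
0.03·fm + (1 − fm) = 0.6993
fm = (0.6993 − 1) / (0.03 − 1) = 0.31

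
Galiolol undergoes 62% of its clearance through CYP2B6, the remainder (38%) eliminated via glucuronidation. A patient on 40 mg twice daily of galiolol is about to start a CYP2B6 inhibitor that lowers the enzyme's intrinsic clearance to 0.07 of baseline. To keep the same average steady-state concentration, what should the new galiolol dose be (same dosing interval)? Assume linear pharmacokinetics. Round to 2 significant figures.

17 mg

The CYP2B6 pathway (62% of clearance) is reduced to 0.07× activity: 0.62 × 0.07 = 0.0434.
The remaining 38% of clearance is unaffected.
CL_new/CL_old = 0.0434 + 0.38 = 0.4234.
Exposure is unchanged when dose changes in proportion to clearance. New dose = 40 mg × 0.4234 = 17 mg.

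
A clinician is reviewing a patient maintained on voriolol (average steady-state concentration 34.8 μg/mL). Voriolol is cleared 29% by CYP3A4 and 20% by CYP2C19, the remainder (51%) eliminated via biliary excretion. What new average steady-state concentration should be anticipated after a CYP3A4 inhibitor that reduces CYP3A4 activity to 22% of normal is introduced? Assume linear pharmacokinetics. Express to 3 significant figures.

45.0 μg/mL

The CYP3A4 pathway (29% of clearance) falls to 0.22× activity: 0.29 × 0.22 = 0.0638.
CYP2C19 (20%) and the residual 51% are unaffected.
Relative clearance = 0.0638 + 0.2 + 0.51 = 0.7738.
With dosing unchanged, average steady-state concentration scales as 1/CL: 34.8 / 0.7738 = 45.0 μg/mL.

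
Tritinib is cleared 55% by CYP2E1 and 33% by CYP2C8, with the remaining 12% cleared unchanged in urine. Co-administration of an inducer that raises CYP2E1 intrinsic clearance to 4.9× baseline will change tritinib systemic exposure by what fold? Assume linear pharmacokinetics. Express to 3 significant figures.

CYP2E1: 0.55 × 4.9 = 2.695
CYP2C8: 0.33 (unchanged)
Other: 0.12 (unchanged)
Relative clearance = 2.695 + 0.33 + 0.12 = 3.145.
Systemic exposure ratio = CL_old/CL_new = 1 / 3.145 = 0.318.

0.318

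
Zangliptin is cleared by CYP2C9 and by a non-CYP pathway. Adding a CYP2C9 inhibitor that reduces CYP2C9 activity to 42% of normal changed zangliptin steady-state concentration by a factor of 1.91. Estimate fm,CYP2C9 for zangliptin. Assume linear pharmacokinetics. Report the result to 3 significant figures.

Let fm be the CYP2C9 fraction. New clearance relative to baseline = fm × 0.42 + (1 − fm).
Steady-state concentration ratio = 1 / (new CL fraction), so new CL fraction = 1 / 1.91 = 0.5236.
fm × 0.42 + 1 − fm = 0.5236  ⇒  fm × (0.42 − 1) = −0.4764  ⇒  fm = 0.821.

0.821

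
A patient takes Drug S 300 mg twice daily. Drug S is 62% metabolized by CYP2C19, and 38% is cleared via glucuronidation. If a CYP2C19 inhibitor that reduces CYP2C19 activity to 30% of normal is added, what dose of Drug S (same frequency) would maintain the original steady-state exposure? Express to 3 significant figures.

170 mg

The CYP2C19 pathway (62% of clearance) falls to 0.3× activity: 0.62 × 0.3 = 0.186.
The remaining 38% of clearance is unaffected.
CL_new/CL_old = 0.186 + 0.38 = 0.566.
Exposure is unchanged when dose changes in proportion to clearance. New dose = 300 mg × 0.566 = 170 mg.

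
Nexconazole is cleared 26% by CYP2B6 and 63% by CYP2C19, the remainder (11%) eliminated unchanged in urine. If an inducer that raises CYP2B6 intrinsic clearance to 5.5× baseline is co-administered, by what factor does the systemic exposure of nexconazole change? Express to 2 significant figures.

CYP2B6: 0.26 × 5.5 = 1.43
CYP2C19: 0.63 (unchanged)
Other: 0.11 (unchanged)
Relative clearance = 1.43 + 0.63 + 0.11 = 2.17.
Systemic exposure ratio = CL_old/CL_new = 1 / 2.17 = 0.46.

0.46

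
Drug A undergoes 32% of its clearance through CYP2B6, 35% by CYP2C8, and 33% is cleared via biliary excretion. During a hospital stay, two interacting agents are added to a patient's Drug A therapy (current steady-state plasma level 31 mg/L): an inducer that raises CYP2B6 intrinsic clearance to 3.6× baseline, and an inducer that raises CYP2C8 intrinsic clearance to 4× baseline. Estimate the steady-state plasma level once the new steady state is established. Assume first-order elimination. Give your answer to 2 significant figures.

11 mg/L

The CYP2B6 pathway (32% of clearance) increases to 3.6× activity: 0.32 × 3.6 = 1.152.
The CYP2C8 pathway (35% of clearance) rises to 4× activity: 0.35 × 4 = 1.4.
The remaining 33% of clearance is unaffected.
CL_new/CL_old = 1.152 + 1.4 + 0.33 = 2.882.
Steady-state plasma level ∝ 1/CL: new value = 31 / 2.882 = 11 mg/L.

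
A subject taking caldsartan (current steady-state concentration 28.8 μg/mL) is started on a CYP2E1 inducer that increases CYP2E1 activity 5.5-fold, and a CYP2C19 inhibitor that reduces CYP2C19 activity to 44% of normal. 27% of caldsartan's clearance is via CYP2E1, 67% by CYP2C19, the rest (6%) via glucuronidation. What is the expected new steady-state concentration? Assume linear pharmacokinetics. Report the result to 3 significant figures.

CYP2E1: 0.27 × 5.5 = 1.485
CYP2C19: 0.67 × 0.44 = 0.2948
Other: 0.06 (unchanged)
CL_new/CL_old = 1.485 + 0.2948 + 0.06 = 1.8398.
Steady-state concentration ∝ 1/CL: new value = 28.8 / 1.8398 = 15.7 μg/mL.

15.7 μg/mL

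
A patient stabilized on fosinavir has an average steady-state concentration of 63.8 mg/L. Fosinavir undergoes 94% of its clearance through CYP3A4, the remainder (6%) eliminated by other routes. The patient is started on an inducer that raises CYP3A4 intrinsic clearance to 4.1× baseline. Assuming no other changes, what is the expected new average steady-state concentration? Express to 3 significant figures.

16.3 mg/L

CYP3A4: 0.94 × 4.1 = 3.854
Other: 0.06 (unchanged)
Relative clearance = 3.854 + 0.06 = 3.914.
Average steady-state concentration ∝ 1/CL, so new value = 63.8 / 3.914 = 16.3 mg/L.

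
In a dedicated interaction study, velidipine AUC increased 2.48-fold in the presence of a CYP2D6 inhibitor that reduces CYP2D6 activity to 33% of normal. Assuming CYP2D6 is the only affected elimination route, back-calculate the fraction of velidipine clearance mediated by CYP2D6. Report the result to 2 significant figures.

CL'/CL = 1 / 2.48 = 0.4032
0.33·fm + (1 − fm) = 0.4032
fm = (0.4032 − 1) / (0.33 − 1) = 0.89

0.89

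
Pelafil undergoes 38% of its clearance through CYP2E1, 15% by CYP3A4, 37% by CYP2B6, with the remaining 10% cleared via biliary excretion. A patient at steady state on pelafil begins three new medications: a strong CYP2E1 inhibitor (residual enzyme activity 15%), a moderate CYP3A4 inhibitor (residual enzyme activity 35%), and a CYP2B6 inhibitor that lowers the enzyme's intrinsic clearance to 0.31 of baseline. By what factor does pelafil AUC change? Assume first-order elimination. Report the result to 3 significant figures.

3.08

The CYP2E1 pathway (38% of clearance) is reduced to 0.15× activity: 0.38 × 0.15 = 0.057.
The CYP3A4 pathway (15% of clearance) is reduced to 0.35× activity: 0.15 × 0.35 = 0.0525.
The CYP2B6 pathway (37% of clearance) drops to 0.31× activity: 0.37 × 0.31 = 0.1147.
Non-CYP routes (10%) are unchanged.
Relative clearance = 0.057 + 0.0525 + 0.1147 + 0.1 = 0.3242.
Because AUC varies inversely with clearance, the combined effect is 1 / 0.3242 = 3.08.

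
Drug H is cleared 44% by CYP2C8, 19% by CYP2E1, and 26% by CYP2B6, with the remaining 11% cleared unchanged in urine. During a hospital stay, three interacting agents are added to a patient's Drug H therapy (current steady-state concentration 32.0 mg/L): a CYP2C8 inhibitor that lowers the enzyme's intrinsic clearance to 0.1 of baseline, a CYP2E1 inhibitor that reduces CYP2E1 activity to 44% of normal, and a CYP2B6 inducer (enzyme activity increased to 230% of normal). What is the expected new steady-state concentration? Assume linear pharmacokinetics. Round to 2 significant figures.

38 mg/L

The CYP2C8 pathway (44% of clearance) falls to 0.1× activity: 0.44 × 0.1 = 0.044.
The CYP2E1 pathway (19% of clearance) drops to 0.44× activity: 0.19 × 0.44 = 0.0836.
The CYP2B6 pathway (26% of clearance) increases to 2.3× activity: 0.26 × 2.3 = 0.598.
The remaining 11% of clearance is unaffected.
New clearance relative to baseline: 0.044 + 0.0836 + 0.598 + 0.11 = 0.8356.
Dividing the baseline by the relative clearance: 32.0 / 0.8356 = 38 mg/L.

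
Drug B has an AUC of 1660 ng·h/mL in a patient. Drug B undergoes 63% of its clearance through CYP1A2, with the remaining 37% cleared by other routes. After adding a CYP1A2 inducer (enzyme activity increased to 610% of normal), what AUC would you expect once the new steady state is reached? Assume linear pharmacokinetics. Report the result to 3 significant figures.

The CYP1A2 pathway (63% of clearance) is boosted to 6.1× activity: 0.63 × 6.1 = 3.843.
The remaining 37% of clearance is unaffected.
Relative clearance = 3.843 + 0.37 = 4.213.
New AUC = baseline ÷ relative clearance = 1660 / 4.213 = 394 ng·h/mL.

394 ng·h/mL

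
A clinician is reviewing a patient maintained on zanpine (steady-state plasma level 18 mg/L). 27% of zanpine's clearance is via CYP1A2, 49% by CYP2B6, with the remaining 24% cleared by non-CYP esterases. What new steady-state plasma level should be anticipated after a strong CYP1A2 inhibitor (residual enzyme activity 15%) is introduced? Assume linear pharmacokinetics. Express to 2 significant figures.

CYP1A2: 0.27 × 0.15 = 0.0405
CYP2B6: 0.49 (unchanged)
Other: 0.24 (unchanged)
Relative clearance = 0.0405 + 0.49 + 0.24 = 0.7705.
New steady-state plasma level = baseline ÷ relative clearance = 18 / 0.7705 = 23 mg/L.

23 mg/L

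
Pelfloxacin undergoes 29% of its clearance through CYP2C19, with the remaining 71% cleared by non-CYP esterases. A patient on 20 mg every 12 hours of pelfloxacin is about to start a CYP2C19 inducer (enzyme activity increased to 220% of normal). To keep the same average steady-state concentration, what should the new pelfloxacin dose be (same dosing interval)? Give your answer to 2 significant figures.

The CYP2C19 pathway (29% of clearance) rises to 2.2× activity: 0.29 × 2.2 = 0.638.
Non-CYP routes (71%) are unchanged.
Relative clearance = 0.638 + 0.71 = 1.348.
To maintain the same steady-state level, dose must scale with clearance: new dose = 20 × 1.348 = 27 mg.

27 mg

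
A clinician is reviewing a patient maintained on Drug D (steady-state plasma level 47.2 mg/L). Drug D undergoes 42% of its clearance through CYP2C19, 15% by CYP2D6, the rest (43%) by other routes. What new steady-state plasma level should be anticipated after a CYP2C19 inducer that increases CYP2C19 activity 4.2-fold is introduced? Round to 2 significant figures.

20 mg/L

The CYP2C19 pathway (42% of clearance) increases to 4.2× activity: 0.42 × 4.2 = 1.764.
CYP2D6 (15%) and the residual 43% are unaffected.
New clearance relative to baseline: 1.764 + 0.15 + 0.43 = 2.344.
Steady-state plasma level ∝ 1/CL, so new value = 47.2 / 2.344 = 20 mg/L.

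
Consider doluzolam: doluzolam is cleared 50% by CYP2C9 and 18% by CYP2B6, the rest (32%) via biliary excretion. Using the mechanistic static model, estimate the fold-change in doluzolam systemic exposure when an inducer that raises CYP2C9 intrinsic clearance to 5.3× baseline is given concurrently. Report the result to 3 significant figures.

0.317

The CYP2C9 pathway (50% of clearance) rises to 5.3× activity: 0.5 × 5.3 = 2.65.
CYP2B6 (18%) and the residual 32% are unaffected.
CL_new/CL_old = 2.65 + 0.18 + 0.32 = 3.15.
Systemic exposure ratio = CL_old/CL_new = 1 / 3.15 = 0.317.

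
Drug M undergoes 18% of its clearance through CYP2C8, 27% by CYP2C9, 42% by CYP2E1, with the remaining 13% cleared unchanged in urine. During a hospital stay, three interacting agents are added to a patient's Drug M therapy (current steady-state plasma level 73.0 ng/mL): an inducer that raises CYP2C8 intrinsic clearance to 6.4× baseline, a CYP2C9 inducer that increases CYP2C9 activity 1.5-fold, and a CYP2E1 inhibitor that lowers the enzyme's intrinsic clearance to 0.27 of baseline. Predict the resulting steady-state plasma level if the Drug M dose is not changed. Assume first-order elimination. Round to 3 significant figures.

The CYP2C8 pathway (18% of clearance) rises to 6.4× activity: 0.18 × 6.4 = 1.152.
The CYP2C9 pathway (27% of clearance) rises to 1.5× activity: 0.27 × 1.5 = 0.405.
The CYP2E1 pathway (42% of clearance) is reduced to 0.27× activity: 0.42 × 0.27 = 0.1134.
The remaining 13% of clearance is unaffected.
New clearance relative to baseline: 1.152 + 0.405 + 0.1134 + 0.13 = 1.8004.
Steady-state plasma level ∝ 1/CL: new value = 73.0 / 1.8004 = 40.5 ng/mL.

40.5 ng/mL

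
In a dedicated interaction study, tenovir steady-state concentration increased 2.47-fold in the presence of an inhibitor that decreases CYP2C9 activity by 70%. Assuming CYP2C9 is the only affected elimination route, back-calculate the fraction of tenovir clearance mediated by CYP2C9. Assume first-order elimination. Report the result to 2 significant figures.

Let x = fm,CYP2C9. Because steady-state concentration ∝ 1/CL, relative clearance fell to 1/2.47 = 0.4049.
Setting x·0.3 + (1 − x) = 0.4049 and solving: x = (0.4049 − 1)/(0.3 − 1) = 0.85.

0.85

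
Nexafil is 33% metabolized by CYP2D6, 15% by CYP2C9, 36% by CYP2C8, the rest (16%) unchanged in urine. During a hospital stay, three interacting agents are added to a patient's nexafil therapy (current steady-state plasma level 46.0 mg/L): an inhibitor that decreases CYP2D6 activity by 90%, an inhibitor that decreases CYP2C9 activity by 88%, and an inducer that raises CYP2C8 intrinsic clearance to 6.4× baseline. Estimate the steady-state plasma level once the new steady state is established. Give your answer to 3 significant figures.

CYP2D6: 0.33 × 0.1 = 0.033
CYP2C9: 0.15 × 0.12 = 0.018
CYP2C8: 0.36 × 6.4 = 2.304
Other: 0.16 (unchanged)
Relative clearance = 0.033 + 0.018 + 2.304 + 0.16 = 2.515.
Dividing the baseline by the relative clearance: 46.0 / 2.515 = 18.3 mg/L.

18.3 mg/L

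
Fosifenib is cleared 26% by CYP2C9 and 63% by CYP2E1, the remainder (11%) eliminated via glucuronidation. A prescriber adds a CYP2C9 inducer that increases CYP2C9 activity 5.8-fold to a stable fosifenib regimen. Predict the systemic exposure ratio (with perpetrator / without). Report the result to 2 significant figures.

0.44

The CYP2C9 pathway (26% of clearance) increases to 5.8× activity: 0.26 × 5.8 = 1.508.
CYP2E1 (63%) and the residual 11% are unaffected.
Relative clearance = 1.508 + 0.63 + 0.11 = 2.248.
Systemic exposure is inversely proportional to clearance, so the fold-change is 1 / 2.248 = 0.44.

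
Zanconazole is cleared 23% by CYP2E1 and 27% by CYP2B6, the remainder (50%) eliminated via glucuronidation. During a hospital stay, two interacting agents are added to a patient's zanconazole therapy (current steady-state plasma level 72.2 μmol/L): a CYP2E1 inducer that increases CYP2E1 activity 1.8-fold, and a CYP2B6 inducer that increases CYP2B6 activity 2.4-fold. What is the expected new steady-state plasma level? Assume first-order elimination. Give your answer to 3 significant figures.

CYP2E1: 0.23 × 1.8 = 0.414
CYP2B6: 0.27 × 2.4 = 0.648
Other: 0.5 (unchanged)
New clearance relative to baseline: 0.414 + 0.648 + 0.5 = 1.562.
New steady-state plasma level = 72.2 / 1.562 = 46.2 μmol/L (concentration scales inversely with clearance).

46.2 μmol/L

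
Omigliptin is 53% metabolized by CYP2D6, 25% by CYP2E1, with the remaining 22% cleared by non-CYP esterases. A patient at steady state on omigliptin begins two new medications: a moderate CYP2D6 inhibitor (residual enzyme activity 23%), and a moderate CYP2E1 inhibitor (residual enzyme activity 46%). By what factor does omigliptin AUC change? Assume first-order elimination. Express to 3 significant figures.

The CYP2D6 pathway (53% of clearance) falls to 0.23× activity: 0.53 × 0.23 = 0.1219.
The CYP2E1 pathway (25% of clearance) falls to 0.46× activity: 0.25 × 0.46 = 0.115.
Non-CYP routes (22%) are unchanged.
Relative clearance = 0.1219 + 0.115 + 0.22 = 0.4569.
Because AUC varies inversely with clearance, the combined effect is 1 / 0.4569 = 2.19.

2.19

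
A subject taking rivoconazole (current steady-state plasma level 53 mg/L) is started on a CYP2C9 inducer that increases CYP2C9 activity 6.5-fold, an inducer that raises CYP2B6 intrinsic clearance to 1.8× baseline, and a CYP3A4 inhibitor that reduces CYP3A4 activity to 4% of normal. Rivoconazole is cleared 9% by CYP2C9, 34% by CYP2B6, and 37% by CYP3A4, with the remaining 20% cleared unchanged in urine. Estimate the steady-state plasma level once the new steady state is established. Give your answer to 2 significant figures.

38 mg/L

The CYP2C9 pathway (9% of clearance) increases to 6.5× activity: 0.09 × 6.5 = 0.585.
The CYP2B6 pathway (34% of clearance) is boosted to 1.8× activity: 0.34 × 1.8 = 0.612.
The CYP3A4 pathway (37% of clearance) is reduced to 0.04× activity: 0.37 × 0.04 = 0.0148.
The remaining 20% of clearance is unaffected.
CL_new/CL_old = 0.585 + 0.612 + 0.0148 + 0.2 = 1.4118.
New steady-state plasma level = 53 / 1.4118 = 38 mg/L (concentration scales inversely with clearance).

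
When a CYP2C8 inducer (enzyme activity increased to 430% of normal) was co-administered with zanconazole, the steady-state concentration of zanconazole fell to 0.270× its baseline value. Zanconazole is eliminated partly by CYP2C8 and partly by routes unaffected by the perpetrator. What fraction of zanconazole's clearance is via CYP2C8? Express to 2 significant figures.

CL'/CL = 1 / 0.270 = 3.704
4.3·fm + (1 − fm) = 3.704
fm = (3.704 − 1) / (4.3 − 1) = 0.82

0.82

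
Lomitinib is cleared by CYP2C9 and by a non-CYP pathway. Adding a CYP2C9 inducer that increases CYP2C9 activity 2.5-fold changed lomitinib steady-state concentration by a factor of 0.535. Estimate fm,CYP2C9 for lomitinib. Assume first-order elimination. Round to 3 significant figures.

CL'/CL = 1 / 0.535 = 1.869
2.5·fm + (1 − fm) = 1.869
fm = (1.869 − 1) / (2.5 − 1) = 0.579

0.579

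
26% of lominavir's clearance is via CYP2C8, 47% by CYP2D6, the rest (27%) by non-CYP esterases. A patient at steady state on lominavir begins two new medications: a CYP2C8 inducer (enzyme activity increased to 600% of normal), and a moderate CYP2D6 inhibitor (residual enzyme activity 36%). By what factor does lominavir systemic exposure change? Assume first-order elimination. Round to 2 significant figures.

The CYP2C8 pathway (26% of clearance) increases to 6× activity: 0.26 × 6 = 1.56.
The CYP2D6 pathway (47% of clearance) is reduced to 0.36× activity: 0.47 × 0.36 = 0.1692.
The remaining 27% of clearance is unaffected.
CL_new/CL_old = 1.56 + 0.1692 + 0.27 = 1.9992.
Net systemic exposure ratio = 1 / 1.9992 = 0.50.

0.50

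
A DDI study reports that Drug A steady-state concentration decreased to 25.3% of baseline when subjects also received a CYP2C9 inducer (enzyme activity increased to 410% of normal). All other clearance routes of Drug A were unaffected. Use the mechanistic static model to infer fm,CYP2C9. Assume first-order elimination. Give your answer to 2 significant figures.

Write x for the fraction cleared via CYP2C9. The observed steady-state concentration change means clearance rose to 1/0.253 = 3.953 of baseline.
Only the CYP2C9 route changed, so 3.953 = x·4.1 + (1 − x), giving x = 0.95.

0.95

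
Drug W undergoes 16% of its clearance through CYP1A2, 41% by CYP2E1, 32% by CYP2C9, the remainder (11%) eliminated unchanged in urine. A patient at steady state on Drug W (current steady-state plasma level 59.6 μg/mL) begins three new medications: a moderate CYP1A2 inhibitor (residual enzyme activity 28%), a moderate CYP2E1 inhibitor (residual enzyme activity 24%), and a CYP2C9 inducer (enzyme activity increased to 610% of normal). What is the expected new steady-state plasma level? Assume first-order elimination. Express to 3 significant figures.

CYP1A2: 0.16 × 0.28 = 0.0448
CYP2E1: 0.41 × 0.24 = 0.0984
CYP2C9: 0.32 × 6.1 = 1.952
Other: 0.11 (unchanged)
Relative clearance = 0.0448 + 0.0984 + 1.952 + 0.11 = 2.2052.
Dividing the baseline by the relative clearance: 59.6 / 2.2052 = 27.0 μg/mL.

27.0 μg/mL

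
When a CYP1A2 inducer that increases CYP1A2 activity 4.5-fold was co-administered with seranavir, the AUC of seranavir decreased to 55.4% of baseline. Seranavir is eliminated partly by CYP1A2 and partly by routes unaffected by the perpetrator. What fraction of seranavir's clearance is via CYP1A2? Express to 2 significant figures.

0.23

Let x = fm,CYP1A2. Because AUC ∝ 1/CL, relative clearance rose to 1/0.554 = 1.805.
Only the CYP1A2 route changed, so 1.805 = x·4.5 + (1 − x), giving x = 0.23.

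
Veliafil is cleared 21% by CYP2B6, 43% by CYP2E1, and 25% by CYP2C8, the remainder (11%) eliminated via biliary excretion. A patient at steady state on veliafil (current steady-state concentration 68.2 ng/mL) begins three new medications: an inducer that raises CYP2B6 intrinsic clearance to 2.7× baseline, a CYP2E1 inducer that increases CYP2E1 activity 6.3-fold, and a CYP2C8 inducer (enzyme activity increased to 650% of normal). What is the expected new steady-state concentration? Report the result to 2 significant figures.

The CYP2B6 pathway (21% of clearance) rises to 2.7× activity: 0.21 × 2.7 = 0.567.
The CYP2E1 pathway (43% of clearance) rises to 6.3× activity: 0.43 × 6.3 = 2.709.
The CYP2C8 pathway (25% of clearance) rises to 6.5× activity: 0.25 × 6.5 = 1.625.
Non-CYP routes (11%) are unchanged.
CL_new/CL_old = 0.567 + 2.709 + 1.625 + 0.11 = 5.011.
Steady-state concentration ∝ 1/CL: new value = 68.2 / 5.011 = 14 ng/mL.

14 ng/mL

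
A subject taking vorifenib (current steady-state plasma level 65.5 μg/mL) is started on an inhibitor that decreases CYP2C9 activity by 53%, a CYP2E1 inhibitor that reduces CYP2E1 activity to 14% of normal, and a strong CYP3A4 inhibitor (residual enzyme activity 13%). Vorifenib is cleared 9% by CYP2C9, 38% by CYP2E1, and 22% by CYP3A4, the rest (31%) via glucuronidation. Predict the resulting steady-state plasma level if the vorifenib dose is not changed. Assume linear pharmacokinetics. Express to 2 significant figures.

The CYP2C9 pathway (9% of clearance) falls to 0.47× activity: 0.09 × 0.47 = 0.0423.
The CYP2E1 pathway (38% of clearance) drops to 0.14× activity: 0.38 × 0.14 = 0.0532.
The CYP3A4 pathway (22% of clearance) is reduced to 0.13× activity: 0.22 × 0.13 = 0.0286.
The remaining 31% of clearance is unaffected.
New clearance relative to baseline: 0.0423 + 0.0532 + 0.0286 + 0.31 = 0.4341.
Steady-state plasma level ∝ 1/CL: new value = 65.5 / 0.4341 = 1.5 × 10² μg/mL.

1.5 × 10² μg/mL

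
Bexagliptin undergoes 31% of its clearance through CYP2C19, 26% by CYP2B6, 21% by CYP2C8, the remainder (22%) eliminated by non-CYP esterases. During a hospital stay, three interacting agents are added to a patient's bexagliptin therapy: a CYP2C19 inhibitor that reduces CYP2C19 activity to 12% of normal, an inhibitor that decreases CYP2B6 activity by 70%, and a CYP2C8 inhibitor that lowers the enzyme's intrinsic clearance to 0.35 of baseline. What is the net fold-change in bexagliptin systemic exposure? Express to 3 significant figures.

2.45

CYP2C19: 0.31 × 0.12 = 0.0372
CYP2B6: 0.26 × 0.3 = 0.078
CYP2C8: 0.21 × 0.35 = 0.0735
Other: 0.22 (unchanged)
Relative clearance = 0.0372 + 0.078 + 0.0735 + 0.22 = 0.4087.
Net systemic exposure ratio = 1 / 0.4087 = 2.45.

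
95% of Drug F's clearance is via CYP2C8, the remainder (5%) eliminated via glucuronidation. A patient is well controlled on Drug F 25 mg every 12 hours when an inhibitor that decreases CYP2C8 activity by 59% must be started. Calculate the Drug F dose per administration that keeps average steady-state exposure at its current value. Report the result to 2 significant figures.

The CYP2C8 pathway (95% of clearance) is reduced to 0.41× activity: 0.95 × 0.41 = 0.3895.
The remaining 5% of clearance is unaffected.
Relative clearance = 0.3895 + 0.05 = 0.4395.
Exposure is unchanged when dose changes in proportion to clearance. New dose = 25 mg × 0.4395 = 11 mg.

11 mg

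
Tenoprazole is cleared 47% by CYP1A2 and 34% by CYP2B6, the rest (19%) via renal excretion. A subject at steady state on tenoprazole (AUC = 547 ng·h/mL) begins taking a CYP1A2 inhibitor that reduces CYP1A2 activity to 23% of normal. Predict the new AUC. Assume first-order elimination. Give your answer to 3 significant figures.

857 ng·h/mL

The CYP1A2 pathway (47% of clearance) drops to 0.23× activity: 0.47 × 0.23 = 0.1081.
CYP2B6 (34%) and the residual 19% are unaffected.
New clearance relative to baseline: 0.1081 + 0.34 + 0.19 = 0.6381.
AUC ∝ 1/CL, so new value = 547 / 0.6381 = 857 ng·h/mL.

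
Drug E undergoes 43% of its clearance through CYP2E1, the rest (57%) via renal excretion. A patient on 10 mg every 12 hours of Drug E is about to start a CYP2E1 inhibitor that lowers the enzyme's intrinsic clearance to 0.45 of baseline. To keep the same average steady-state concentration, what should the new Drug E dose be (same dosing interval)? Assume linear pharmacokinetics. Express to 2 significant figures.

The CYP2E1 pathway (43% of clearance) is reduced to 0.45× activity: 0.43 × 0.45 = 0.1935.
Non-CYP routes (57%) are unchanged.
New clearance relative to baseline: 0.1935 + 0.57 = 0.7635.
Exposure is unchanged when dose changes in proportion to clearance. New dose = 10 mg × 0.7635 = 7.6 mg.

7.6 mg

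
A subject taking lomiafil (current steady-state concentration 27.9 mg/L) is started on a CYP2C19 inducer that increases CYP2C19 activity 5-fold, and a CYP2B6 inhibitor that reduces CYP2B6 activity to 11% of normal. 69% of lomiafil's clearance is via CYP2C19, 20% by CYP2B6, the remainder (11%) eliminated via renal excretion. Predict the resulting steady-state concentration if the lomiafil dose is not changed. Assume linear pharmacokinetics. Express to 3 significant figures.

CYP2C19: 0.69 × 5 = 3.45
CYP2B6: 0.2 × 0.11 = 0.022
Other: 0.11 (unchanged)
New clearance relative to baseline: 3.45 + 0.022 + 0.11 = 3.582.
New steady-state concentration = 27.9 / 3.582 = 7.79 mg/L (concentration scales inversely with clearance).

7.79 mg/L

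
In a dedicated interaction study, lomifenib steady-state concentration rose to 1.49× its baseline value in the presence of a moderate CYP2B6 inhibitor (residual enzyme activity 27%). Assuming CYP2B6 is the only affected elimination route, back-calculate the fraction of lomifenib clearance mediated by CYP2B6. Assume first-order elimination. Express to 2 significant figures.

CL'/CL = 1 / 1.49 = 0.6711
0.27·fm + (1 − fm) = 0.6711
fm = (0.6711 − 1) / (0.27 − 1) = 0.45

0.45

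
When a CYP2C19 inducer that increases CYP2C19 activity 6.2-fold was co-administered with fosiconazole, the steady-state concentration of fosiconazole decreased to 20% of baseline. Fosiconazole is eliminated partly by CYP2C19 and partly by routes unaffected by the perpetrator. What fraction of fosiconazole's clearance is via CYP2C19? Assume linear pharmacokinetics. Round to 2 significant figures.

CL'/CL = 1 / 0.200 = 5
6.2·fm + (1 − fm) = 5
fm = (5 − 1) / (6.2 − 1) = 0.77

0.77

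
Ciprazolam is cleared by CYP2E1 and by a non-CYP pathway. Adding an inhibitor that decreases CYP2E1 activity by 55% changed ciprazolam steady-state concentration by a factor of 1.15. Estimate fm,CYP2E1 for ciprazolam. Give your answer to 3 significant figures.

CL'/CL = 1 / 1.15 = 0.8696
0.45·fm + (1 − fm) = 0.8696
fm = (0.8696 − 1) / (0.45 − 1) = 0.237

0.237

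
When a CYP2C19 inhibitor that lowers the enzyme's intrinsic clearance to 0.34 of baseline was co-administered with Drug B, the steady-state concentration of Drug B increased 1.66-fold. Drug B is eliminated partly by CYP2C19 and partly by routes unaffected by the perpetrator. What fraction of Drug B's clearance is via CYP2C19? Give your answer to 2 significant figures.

0.60

Let fm be the CYP2C19 fraction. New clearance relative to baseline = fm × 0.34 + (1 − fm).
Steady-state concentration ratio = 1 / (new CL fraction), so new CL fraction = 1 / 1.66 = 0.6024.
fm × 0.34 + 1 − fm = 0.6024  ⇒  fm × (0.34 − 1) = −0.3976  ⇒  fm = 0.60.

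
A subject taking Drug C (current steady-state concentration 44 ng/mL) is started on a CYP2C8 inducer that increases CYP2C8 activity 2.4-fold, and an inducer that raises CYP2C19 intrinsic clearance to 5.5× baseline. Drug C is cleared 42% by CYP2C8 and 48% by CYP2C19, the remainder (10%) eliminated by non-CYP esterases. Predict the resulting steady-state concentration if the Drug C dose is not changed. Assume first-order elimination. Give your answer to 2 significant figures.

12 ng/mL

The CYP2C8 pathway (42% of clearance) is boosted to 2.4× activity: 0.42 × 2.4 = 1.008.
The CYP2C19 pathway (48% of clearance) increases to 5.5× activity: 0.48 × 5.5 = 2.64.
The remaining 10% of clearance is unaffected.
CL_new/CL_old = 1.008 + 2.64 + 0.1 = 3.748.
Steady-state concentration ∝ 1/CL: new value = 44 / 3.748 = 12 ng/mL.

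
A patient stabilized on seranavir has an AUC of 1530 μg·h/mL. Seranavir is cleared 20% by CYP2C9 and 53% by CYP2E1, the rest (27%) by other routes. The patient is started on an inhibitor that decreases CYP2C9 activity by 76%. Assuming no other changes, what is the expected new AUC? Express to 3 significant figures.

The CYP2C9 pathway (20% of clearance) is reduced to 0.24× activity: 0.2 × 0.24 = 0.048.
CYP2E1 (53%) and the residual 27% are unaffected.
CL_new/CL_old = 0.048 + 0.53 + 0.27 = 0.848.
New AUC = baseline ÷ relative clearance = 1530 / 0.848 = 1.80 × 10³ μg·h/mL.

1.80 × 10³ μg·h/mL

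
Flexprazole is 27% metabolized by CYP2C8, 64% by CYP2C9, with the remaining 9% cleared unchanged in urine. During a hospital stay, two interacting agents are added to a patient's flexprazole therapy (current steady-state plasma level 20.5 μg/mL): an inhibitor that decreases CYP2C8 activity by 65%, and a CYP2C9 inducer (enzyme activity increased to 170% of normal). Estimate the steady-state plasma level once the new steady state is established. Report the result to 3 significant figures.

CYP2C8: 0.27 × 0.35 = 0.0945
CYP2C9: 0.64 × 1.7 = 1.088
Other: 0.09 (unchanged)
CL_new/CL_old = 0.0945 + 1.088 + 0.09 = 1.2725.
Dividing the baseline by the relative clearance: 20.5 / 1.2725 = 16.1 μg/mL.

16.1 μg/mL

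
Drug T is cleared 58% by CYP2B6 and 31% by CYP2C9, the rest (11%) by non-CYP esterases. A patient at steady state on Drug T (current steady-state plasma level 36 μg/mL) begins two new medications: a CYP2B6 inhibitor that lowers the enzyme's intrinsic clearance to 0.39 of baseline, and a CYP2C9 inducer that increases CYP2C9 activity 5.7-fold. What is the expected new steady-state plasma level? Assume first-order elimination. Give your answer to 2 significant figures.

CYP2B6: 0.58 × 0.39 = 0.2262
CYP2C9: 0.31 × 5.7 = 1.767
Other: 0.11 (unchanged)
New clearance relative to baseline: 0.2262 + 1.767 + 0.11 = 2.1032.
Dividing the baseline by the relative clearance: 36 / 2.1032 = 17 μg/mL.

17 μg/mL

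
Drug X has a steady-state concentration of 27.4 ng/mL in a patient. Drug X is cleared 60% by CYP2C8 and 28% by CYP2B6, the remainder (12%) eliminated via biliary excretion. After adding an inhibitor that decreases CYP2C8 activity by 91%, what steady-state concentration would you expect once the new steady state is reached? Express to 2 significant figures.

60 ng/mL

The CYP2C8 pathway (60% of clearance) is reduced to 0.09× activity: 0.6 × 0.09 = 0.054.
CYP2B6 (28%) and the residual 12% are unaffected.
Relative clearance = 0.054 + 0.28 + 0.12 = 0.454.
Steady-state concentration ∝ 1/CL, so new value = 27.4 / 0.454 = 60 ng/mL.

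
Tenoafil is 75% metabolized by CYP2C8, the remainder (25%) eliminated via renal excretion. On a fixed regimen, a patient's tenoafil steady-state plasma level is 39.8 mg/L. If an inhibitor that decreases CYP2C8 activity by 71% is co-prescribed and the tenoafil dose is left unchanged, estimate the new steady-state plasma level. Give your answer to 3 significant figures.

85.1 mg/L

The CYP2C8 pathway (75% of clearance) drops to 0.29× activity: 0.75 × 0.29 = 0.2175.
The remaining 25% of clearance is unaffected.
New clearance relative to baseline: 0.2175 + 0.25 = 0.4675.
New steady-state plasma level = baseline ÷ relative clearance = 39.8 / 0.4675 = 85.1 mg/L.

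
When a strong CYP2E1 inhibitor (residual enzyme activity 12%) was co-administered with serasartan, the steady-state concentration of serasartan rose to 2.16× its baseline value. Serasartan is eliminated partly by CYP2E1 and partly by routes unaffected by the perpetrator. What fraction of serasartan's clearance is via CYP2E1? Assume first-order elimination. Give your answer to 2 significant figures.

Write x for the fraction cleared via CYP2E1. The observed steady-state concentration change means clearance fell to 1/2.16 = 0.463 of baseline.
Only the CYP2E1 route changed, so 0.463 = x·0.12 + (1 − x), giving x = 0.61.

0.61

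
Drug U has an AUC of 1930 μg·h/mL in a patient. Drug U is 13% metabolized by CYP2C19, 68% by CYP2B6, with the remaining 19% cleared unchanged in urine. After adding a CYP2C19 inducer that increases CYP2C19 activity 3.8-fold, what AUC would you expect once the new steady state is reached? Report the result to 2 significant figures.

1.4 × 10³ μg·h/mL

The CYP2C19 pathway (13% of clearance) is boosted to 3.8× activity: 0.13 × 3.8 = 0.494.
CYP2B6 (68%) and the residual 19% are unaffected.
Relative clearance = 0.494 + 0.68 + 0.19 = 1.364.
AUC ∝ 1/CL, so new value = 1930 / 1.364 = 1.4 × 10³ μg·h/mL.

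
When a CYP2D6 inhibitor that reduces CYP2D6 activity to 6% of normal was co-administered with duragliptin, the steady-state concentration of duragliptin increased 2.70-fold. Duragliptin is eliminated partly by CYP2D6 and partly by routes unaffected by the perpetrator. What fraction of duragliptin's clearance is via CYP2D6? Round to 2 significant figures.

Let fm be the CYP2D6 fraction. New clearance relative to baseline = fm × 0.06 + (1 − fm).
Steady-state concentration ratio = 1 / (new CL fraction), so new CL fraction = 1 / 2.70 = 0.3704.
fm × 0.06 + 1 − fm = 0.3704  ⇒  fm × (0.06 − 1) = −0.6296  ⇒  fm = 0.67.

0.67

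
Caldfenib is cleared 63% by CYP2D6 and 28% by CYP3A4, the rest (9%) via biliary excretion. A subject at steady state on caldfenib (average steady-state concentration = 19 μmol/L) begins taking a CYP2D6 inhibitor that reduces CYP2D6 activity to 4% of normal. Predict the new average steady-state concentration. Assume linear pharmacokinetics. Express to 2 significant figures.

48 μmol/L

The CYP2D6 pathway (63% of clearance) drops to 0.04× activity: 0.63 × 0.04 = 0.0252.
CYP3A4 (28%) and the residual 9% are unaffected.
New clearance relative to baseline: 0.0252 + 0.28 + 0.09 = 0.3952.
With dosing unchanged, average steady-state concentration scales as 1/CL: 19 / 0.3952 = 48 μmol/L.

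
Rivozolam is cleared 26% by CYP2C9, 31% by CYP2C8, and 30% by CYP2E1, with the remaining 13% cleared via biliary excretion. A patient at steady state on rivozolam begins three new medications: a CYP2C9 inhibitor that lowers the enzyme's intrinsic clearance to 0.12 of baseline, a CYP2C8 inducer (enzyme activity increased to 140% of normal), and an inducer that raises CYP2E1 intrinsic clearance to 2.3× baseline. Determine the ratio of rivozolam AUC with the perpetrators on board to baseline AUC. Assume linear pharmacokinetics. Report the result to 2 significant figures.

CYP2C9: 0.26 × 0.12 = 0.0312
CYP2C8: 0.31 × 1.4 = 0.434
CYP2E1: 0.3 × 2.3 = 0.69
Other: 0.13 (unchanged)
Relative clearance = 0.0312 + 0.434 + 0.69 + 0.13 = 1.2852.
Because AUC varies inversely with clearance, the combined effect is 1 / 1.2852 = 0.78.

0.78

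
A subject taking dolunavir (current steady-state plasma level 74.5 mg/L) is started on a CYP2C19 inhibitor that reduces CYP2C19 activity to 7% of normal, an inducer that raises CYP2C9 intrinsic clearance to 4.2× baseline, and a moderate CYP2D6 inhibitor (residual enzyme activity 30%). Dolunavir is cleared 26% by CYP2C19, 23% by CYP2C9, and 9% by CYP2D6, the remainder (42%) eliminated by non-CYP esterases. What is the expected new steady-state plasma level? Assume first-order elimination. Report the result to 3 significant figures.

The CYP2C19 pathway (26% of clearance) falls to 0.07× activity: 0.26 × 0.07 = 0.0182.
The CYP2C9 pathway (23% of clearance) increases to 4.2× activity: 0.23 × 4.2 = 0.966.
The CYP2D6 pathway (9% of clearance) falls to 0.3× activity: 0.09 × 0.3 = 0.027.
The remaining 42% of clearance is unaffected.
New clearance relative to baseline: 0.0182 + 0.966 + 0.027 + 0.42 = 1.4312.
New steady-state plasma level = 74.5 / 1.4312 = 52.1 mg/L (concentration scales inversely with clearance).

52.1 mg/L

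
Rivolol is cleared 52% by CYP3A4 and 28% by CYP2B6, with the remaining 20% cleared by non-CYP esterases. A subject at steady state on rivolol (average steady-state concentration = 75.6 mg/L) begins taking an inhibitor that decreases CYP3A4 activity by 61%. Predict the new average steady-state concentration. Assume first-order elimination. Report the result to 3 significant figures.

111 mg/L

The CYP3A4 pathway (52% of clearance) drops to 0.39× activity: 0.52 × 0.39 = 0.2028.
CYP2B6 (28%) and the residual 20% are unaffected.
Relative clearance = 0.2028 + 0.28 + 0.2 = 0.6828.
New average steady-state concentration = baseline ÷ relative clearance = 75.6 / 0.6828 = 111 mg/L.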